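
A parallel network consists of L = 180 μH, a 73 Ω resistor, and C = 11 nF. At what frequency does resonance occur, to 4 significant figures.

113.1 kHz

ω₀ = 1/√(LC) = 1/√(0.00018 × 1.1e-08) = 710700 rad/s
f₀ = ω₀/(2π) = 113.1 kHz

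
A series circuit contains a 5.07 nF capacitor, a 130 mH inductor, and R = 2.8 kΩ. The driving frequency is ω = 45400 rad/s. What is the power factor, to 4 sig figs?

0.8739

X_L = ωL = 5902 Ω
X_C = 1/(ωC) = 4344 Ω
Net reactance X = X_L − X_C = 1558 Ω
Z = 2800 + j1558 Ω
|Z| = √(2800² + 1558²) = 3204 Ω
∠Z = arctan(1558/2800) = 29.09°
cos φ = cos(29.09°) = 0.8739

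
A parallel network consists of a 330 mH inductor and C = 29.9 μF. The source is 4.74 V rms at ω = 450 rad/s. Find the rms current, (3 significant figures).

31.9 mA

X_L = ωL = 148 Ω
X_C = 1/(ωC) = 74.3 Ω
Parallel: admittances add. Y = 1/(jωL) + jωC
Y = (0 + j0.00672) S
|Y| = 0.00672 S → |Z| = 1/|Y| = 149 Ω, ∠Z = −∠Y = -90.0°
I = V/|Z| = 4.74/149 = 31.9 mA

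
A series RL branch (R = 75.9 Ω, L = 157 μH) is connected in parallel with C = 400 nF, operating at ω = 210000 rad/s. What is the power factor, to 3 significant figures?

X_L = ωL = 33.0 Ω
X_C = 1/(ωC) = 11.9 Ω
Branch 1 (R+jX_L): Z₁ = 75.9 + j33.0 Ω, |Z₁| = 82.8 Ω
Branch 2 (−jX_C): Z₂ = −j11.9 Ω
Parallel: Z = Z₁Z₂/(Z₁+Z₂), |Z| = 12.5 Ω, ∠Z = -82.0°
cos φ = cos(-82.0°) = 0.139

0.139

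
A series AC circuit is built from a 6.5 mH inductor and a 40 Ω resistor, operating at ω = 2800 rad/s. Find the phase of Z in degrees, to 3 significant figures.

X_L = ωL = 18.2 Ω
Z = 40.0 + j18.2 Ω
|Z| = √(40.0² + 18.2²) = 43.9 Ω
∠Z = arctan(18.2/40.0) = 24.5°

24.5°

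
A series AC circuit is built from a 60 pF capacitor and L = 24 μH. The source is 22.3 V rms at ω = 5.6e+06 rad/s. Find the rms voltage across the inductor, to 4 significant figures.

X_L = ωL = 134.4 Ω
X_C = 1/(ωC) = 2976 Ω
Net reactance X = X_L − X_C = -2842 Ω
Z = − j2842 Ω
|Z| = √(0² + 2842²) = 2842 Ω
I = V/|Z| = 7.847 mA
V_L = I·|Z_L| = 0.007847 × 134.4 = 1.055 V

1.055 V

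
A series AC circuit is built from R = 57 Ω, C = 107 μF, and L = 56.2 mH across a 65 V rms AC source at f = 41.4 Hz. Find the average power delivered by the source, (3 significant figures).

ω = 2πf = 260.1 rad/s
X_L = ωL = 14.6 Ω
X_C = 1/(ωC) = 35.9 Ω
Net reactance X = X_L − X_C = -21.3 Ω
Z = 57.0 − j21.3 Ω
|Z| = √(57.0² + 21.3²) = 60.9 Ω
∠Z = arctan(-21.3/57.0) = -20.5°
I = V/|Z| = 1.07 A
P = VI cos φ = 65 × 1.07 × cos(-20.5°) = 65.0 W

65.0 W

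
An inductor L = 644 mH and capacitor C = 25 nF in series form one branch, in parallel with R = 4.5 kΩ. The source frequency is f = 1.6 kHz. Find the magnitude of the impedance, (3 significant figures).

ω = 2πf = 10050 rad/s
X_L = ωL = 6470 Ω
X_C = 1/(ωC) = 3980 Ω
Branch 1: Z₁ = R = 4500 Ω
Branch 2 (series LC): Z₂ = j(X_L − X_C) = j2500 Ω
Parallel: Z = Z₁Z₂/(Z₁+Z₂), |Z| = 2180 Ω, ∠Z = 61.0°

2180 Ω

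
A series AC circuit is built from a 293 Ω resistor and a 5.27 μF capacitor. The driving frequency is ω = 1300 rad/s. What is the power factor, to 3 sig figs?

0.895

X_C = 1/(ωC) = 146 Ω
Z = 293 − j146 Ω
|Z| = √(293² + 146²) = 327 Ω
∠Z = arctan(-146/293) = -26.5°
cos φ = cos(-26.5°) = 0.895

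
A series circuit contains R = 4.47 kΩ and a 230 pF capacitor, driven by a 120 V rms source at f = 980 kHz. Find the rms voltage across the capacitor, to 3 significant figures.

18.7 V

ω = 2πf = 6.158e+06 rad/s
X_C = 1/(ωC) = 706 Ω
Z = 4470 − j706 Ω
|Z| = √(4470² + 706²) = 4530 Ω
I = V/|Z| = 26.5 mA
V_C = I·|Z_C| = 0.0265 × 706 = 18.7 V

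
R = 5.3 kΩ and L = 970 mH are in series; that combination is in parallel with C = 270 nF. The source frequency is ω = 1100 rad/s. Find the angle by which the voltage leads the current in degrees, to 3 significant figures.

X_L = ωL = 1070 Ω
X_C = 1/(ωC) = 3370 Ω
Branch 1 (R+jX_L): Z₁ = 5300 + j1070 Ω, |Z₁| = 5410 Ω
Branch 2 (−jX_C): Z₂ = −j3370 Ω
Parallel: Z = Z₁Z₂/(Z₁+Z₂), |Z| = 3150 Ω, ∠Z = -55.2°

-55.2°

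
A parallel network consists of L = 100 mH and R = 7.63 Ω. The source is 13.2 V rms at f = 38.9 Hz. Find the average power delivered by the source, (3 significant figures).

22.8 W

ω = 2πf = 244.4 rad/s
X_L = ωL = 24.4 Ω
Parallel: admittances add. Y = 1/R + 1/(jωL)
Y = (0.131 − j0.0409) S
|Y| = 0.137 S → |Z| = 1/|Y| = 7.28 Ω, ∠Z = −∠Y = 17.3°
I = V/|Z| = 1.81 A
P = VI cos φ = 13.2 × 1.81 × cos(17.3°) = 22.8 W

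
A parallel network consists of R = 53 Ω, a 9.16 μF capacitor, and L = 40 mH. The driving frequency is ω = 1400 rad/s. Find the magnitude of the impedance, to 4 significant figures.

51.21 Ω

X_L = ωL = 56.00 Ω
X_C = 1/(ωC) = 77.98 Ω
Parallel: admittances add. Y = 1/R + 1/(jωL) + jωC
Y = (0.01887 − j0.005033) S
|Y| = 0.01953 S → |Z| = 1/|Y| = 51.21 Ω, ∠Z = −∠Y = 14.94°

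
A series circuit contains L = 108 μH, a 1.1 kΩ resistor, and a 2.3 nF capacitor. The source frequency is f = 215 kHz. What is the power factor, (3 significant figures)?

ω = 2πf = 1.351e+06 rad/s
X_L = ωL = 146 Ω
X_C = 1/(ωC) = 322 Ω
Net reactance X = X_L − X_C = -176 Ω
Z = 1100 − j176 Ω
|Z| = √(1100² + 176²) = 1110 Ω
∠Z = arctan(-176/1100) = -9.09°
cos φ = cos(-9.09°) = 0.987

0.987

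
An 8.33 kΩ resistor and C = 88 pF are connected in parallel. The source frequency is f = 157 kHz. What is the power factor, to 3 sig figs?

0.810

ω = 2πf = 986500 rad/s
X_C = 1/(ωC) = 11500 Ω
Parallel: admittances add. Y = 1/R + jωC
Y = (0.000120 + j8.68e-05) S
|Y| = 0.000148 S → |Z| = 1/|Y| = 6750 Ω, ∠Z = −∠Y = -35.9°
cos φ = cos(-35.9°) = 0.810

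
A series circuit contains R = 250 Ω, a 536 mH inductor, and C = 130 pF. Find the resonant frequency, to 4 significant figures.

19.07 kHz

ω₀ = 1/√(LC) = 1/√(0.536 × 1.3e-10) = 119800 rad/s
f₀ = ω₀/(2π) = 19.07 kHz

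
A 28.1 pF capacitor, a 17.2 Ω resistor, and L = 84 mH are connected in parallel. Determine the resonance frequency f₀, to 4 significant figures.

103.6 kHz

ω₀ = 1/√(LC) = 1/√(0.084 × 2.81e-11) = 650900 rad/s
f₀ = ω₀/(2π) = 103.6 kHz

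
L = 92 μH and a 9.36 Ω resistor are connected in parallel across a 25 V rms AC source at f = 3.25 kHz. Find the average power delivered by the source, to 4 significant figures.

66.77 W

ω = 2πf = 20420 rad/s
X_L = ωL = 1.879 Ω
Parallel: admittances add. Y = 1/R + 1/(jωL)
Y = (0.1068 − j0.5323) S
|Y| = 0.5429 S → |Z| = 1/|Y| = 1.842 Ω, ∠Z = −∠Y = 78.65°
I = V/|Z| = 13.57 A
P = VI cos φ = 25 × 13.57 × cos(78.65°) = 66.77 W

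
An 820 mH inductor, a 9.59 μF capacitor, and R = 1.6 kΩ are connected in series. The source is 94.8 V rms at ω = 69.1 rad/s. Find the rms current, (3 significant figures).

X_L = ωL = 56.7 Ω
X_C = 1/(ωC) = 1510 Ω
Net reactance X = X_L − X_C = -1450 Ω
Z = 1600 − j1450 Ω
|Z| = √(1600² + 1450²) = 2160 Ω
I = V/|Z| = 94.8/2160 = 43.9 mA

43.9 mA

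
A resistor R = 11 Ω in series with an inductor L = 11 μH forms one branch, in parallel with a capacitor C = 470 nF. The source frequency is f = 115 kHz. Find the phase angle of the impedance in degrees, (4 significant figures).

ω = 2πf = 722600 rad/s
X_L = ωL = 7.948 Ω
X_C = 1/(ωC) = 2.945 Ω
Branch 1 (R+jX_L): Z₁ = 11.00 + j7.948 Ω, |Z₁| = 13.57 Ω
Branch 2 (−jX_C): Z₂ = −j2.945 Ω
Parallel: Z = Z₁Z₂/(Z₁+Z₂), |Z| = 3.307 Ω, ∠Z = -78.61°

-78.61°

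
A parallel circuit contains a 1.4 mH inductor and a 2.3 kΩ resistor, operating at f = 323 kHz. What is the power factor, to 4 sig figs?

0.7773

ω = 2πf = 2.029e+06 rad/s
X_L = ωL = 2841 Ω
Parallel: admittances add. Y = 1/R + 1/(jωL)
Y = (0.0004348 − j0.0003520) S
|Y| = 0.0005594 S → |Z| = 1/|Y| = 1788 Ω, ∠Z = −∠Y = 38.99°
cos φ = cos(38.99°) = 0.7773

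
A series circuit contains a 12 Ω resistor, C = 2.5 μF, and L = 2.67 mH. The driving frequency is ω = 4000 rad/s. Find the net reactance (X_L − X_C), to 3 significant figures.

X_L = ωL = 10.7 Ω
X_C = 1/(ωC) = 100 Ω
X = 10.7 − 100 = -89.3 Ω

-89.3 Ω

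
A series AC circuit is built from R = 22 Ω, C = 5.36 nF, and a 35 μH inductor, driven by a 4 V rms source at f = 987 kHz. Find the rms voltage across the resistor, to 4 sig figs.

0.4674 V

ω = 2πf = 6.202e+06 rad/s
X_L = ωL = 217.1 Ω
X_C = 1/(ωC) = 30.08 Ω
Net reactance X = X_L − X_C = 187.0 Ω
Z = 22.00 + j187.0 Ω
|Z| = √(22.00² + 187.0²) = 188.3 Ω
I = V/|Z| = 21.25 mA
V_R = I·|Z_R| = 0.02125 × 22.00 = 0.4674 V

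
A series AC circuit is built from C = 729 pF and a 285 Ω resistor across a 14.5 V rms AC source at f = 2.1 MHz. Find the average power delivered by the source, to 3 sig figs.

651 mW

ω = 2πf = 1.319e+07 rad/s
X_C = 1/(ωC) = 104 Ω
Z = 285 − j104 Ω
|Z| = √(285² + 104²) = 303 Ω
∠Z = arctan(-104/285) = -20.0°
I = V/|Z| = 47.8 mA
P = VI cos φ = 14.5 × 0.0478 × cos(-20.0°) = 651 mW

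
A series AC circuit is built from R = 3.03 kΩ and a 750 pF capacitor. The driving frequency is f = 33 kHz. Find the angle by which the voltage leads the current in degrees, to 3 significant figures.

-64.8°

ω = 2πf = 207300 rad/s
X_C = 1/(ωC) = 6430 Ω
Z = 3030 − j6430 Ω
|Z| = √(3030² + 6430²) = 7110 Ω
∠Z = arctan(-6430/3030) = -64.8°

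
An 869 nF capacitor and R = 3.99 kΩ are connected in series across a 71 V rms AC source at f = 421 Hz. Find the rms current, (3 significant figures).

ω = 2πf = 2645 rad/s
X_C = 1/(ωC) = 435 Ω
Z = 3990 − j435 Ω
|Z| = √(3990² + 435²) = 4010 Ω
I = V/|Z| = 71/4010 = 17.7 mA

17.7 mA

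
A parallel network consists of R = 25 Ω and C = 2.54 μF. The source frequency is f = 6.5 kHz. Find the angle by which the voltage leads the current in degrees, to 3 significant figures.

ω = 2πf = 40840 rad/s
X_C = 1/(ωC) = 9.64 Ω
Parallel: admittances add. Y = 1/R + jωC
Y = (0.0400 + j0.104) S
|Y| = 0.111 S → |Z| = 1/|Y| = 8.99 Ω, ∠Z = −∠Y = -68.9°

-68.9°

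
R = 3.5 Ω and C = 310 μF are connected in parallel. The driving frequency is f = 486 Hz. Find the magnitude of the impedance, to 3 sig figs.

1.01 Ω

ω = 2πf = 3054 rad/s
X_C = 1/(ωC) = 1.06 Ω
Parallel: admittances add. Y = 1/R + jωC
Y = (0.286 + j0.947) S
|Y| = 0.989 S → |Z| = 1/|Y| = 1.01 Ω, ∠Z = −∠Y = -73.2°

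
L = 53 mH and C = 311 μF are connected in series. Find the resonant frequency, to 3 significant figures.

39.2 Hz

ω₀ = 1/√(LC) = 1/√(0.053 × 0.000311) = 246.3 rad/s
f₀ = ω₀/(2π) = 39.2 Hz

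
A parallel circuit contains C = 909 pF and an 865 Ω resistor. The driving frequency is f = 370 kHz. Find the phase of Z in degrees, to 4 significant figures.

-61.32°

ω = 2πf = 2.325e+06 rad/s
X_C = 1/(ωC) = 473.2 Ω
Parallel: admittances add. Y = 1/R + jωC
Y = (0.001156 + j0.002113) S
|Y| = 0.002409 S → |Z| = 1/|Y| = 415.1 Ω, ∠Z = −∠Y = -61.32°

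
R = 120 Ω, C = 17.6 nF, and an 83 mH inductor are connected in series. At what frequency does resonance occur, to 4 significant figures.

4.164 kHz

ω₀ = 1/√(LC) = 1/√(0.083 × 1.76e-08) = 26160 rad/s
f₀ = ω₀/(2π) = 4.164 kHz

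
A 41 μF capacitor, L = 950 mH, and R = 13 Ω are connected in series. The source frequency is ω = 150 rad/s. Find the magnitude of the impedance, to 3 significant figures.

X_L = ωL = 142 Ω
X_C = 1/(ωC) = 163 Ω
Net reactance X = X_L − X_C = -20.1 Ω
Z = 13.0 − j20.1 Ω
|Z| = √(13.0² + 20.1²) = 23.9 Ω

23.9 Ω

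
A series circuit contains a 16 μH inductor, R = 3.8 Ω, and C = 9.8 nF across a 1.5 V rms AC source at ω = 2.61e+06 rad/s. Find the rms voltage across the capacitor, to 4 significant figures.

12.64 V

X_L = ωL = 41.76 Ω
X_C = 1/(ωC) = 39.10 Ω
Net reactance X = X_L − X_C = 2.664 Ω
Z = 3.800 + j2.664 Ω
|Z| = √(3.800² + 2.664²) = 4.641 Ω
I = V/|Z| = 323.2 mA
V_C = I·|Z_C| = 0.3232 × 39.10 = 12.64 V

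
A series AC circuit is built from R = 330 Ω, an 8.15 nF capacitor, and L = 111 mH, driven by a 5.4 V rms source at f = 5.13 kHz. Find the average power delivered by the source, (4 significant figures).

ω = 2πf = 32230 rad/s
X_L = ωL = 3578 Ω
X_C = 1/(ωC) = 3807 Ω
Net reactance X = X_L − X_C = -228.8 Ω
Z = 330.0 − j228.8 Ω
|Z| = √(330.0² + 228.8²) = 401.6 Ω
∠Z = arctan(-228.8/330.0) = -34.74°
I = V/|Z| = 13.45 mA
P = VI cos φ = 5.4 × 0.01345 × cos(-34.74°) = 59.67 mW

59.67 mW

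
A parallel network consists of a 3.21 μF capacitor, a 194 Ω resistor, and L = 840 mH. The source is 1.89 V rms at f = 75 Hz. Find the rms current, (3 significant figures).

ω = 2πf = 471.2 rad/s
X_L = ωL = 396 Ω
X_C = 1/(ωC) = 661 Ω
Parallel: admittances add. Y = 1/R + 1/(jωL) + jωC
Y = (0.00515 − j0.00101) S
|Y| = 0.00525 S → |Z| = 1/|Y| = 190 Ω, ∠Z = −∠Y = 11.1°
I = V/|Z| = 1.89/190 = 9.93 mA

9.93 mA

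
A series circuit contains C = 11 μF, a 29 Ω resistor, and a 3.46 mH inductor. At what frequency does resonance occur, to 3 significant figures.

ω₀ = 1/√(LC) = 1/√(0.00346 × 1.1e-05) = 5126 rad/s
f₀ = ω₀/(2π) = 816 Hz

816 Hz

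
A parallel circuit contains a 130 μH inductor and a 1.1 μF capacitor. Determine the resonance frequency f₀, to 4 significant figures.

ω₀ = 1/√(LC) = 1/√(0.00013 × 1.1e-06) = 83620 rad/s
f₀ = ω₀/(2π) = 13.31 kHz

13.31 kHz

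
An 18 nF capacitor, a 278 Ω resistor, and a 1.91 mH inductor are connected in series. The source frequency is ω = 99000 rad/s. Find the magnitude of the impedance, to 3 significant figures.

X_L = ωL = 189 Ω
X_C = 1/(ωC) = 561 Ω
Net reactance X = X_L − X_C = -372 Ω
Z = 278 − j372 Ω
|Z| = √(278² + 372²) = 464 Ω

464 Ω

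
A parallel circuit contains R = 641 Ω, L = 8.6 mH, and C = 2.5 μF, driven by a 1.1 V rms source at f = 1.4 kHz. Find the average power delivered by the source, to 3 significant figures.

ω = 2πf = 8796 rad/s
X_L = ωL = 75.6 Ω
X_C = 1/(ωC) = 45.5 Ω
Parallel: admittances add. Y = 1/R + 1/(jωL) + jωC
Y = (0.00156 + j0.00877) S
|Y| = 0.00891 S → |Z| = 1/|Y| = 112 Ω, ∠Z = −∠Y = -79.9°
I = V/|Z| = 9.80 mA
P = VI cos φ = 1.1 × 0.00980 × cos(-79.9°) = 1.89 mW

1.89 mW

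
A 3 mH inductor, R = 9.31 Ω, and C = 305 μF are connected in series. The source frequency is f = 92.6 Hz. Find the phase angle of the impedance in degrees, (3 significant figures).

-22.7°

ω = 2πf = 581.8 rad/s
X_L = ωL = 1.75 Ω
X_C = 1/(ωC) = 5.64 Ω
Net reactance X = X_L − X_C = -3.89 Ω
Z = 9.31 − j3.89 Ω
|Z| = √(9.31² + 3.89²) = 10.1 Ω
∠Z = arctan(-3.89/9.31) = -22.7°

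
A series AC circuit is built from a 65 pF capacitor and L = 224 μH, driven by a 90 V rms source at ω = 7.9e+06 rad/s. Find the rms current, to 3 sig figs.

506 mA

X_L = ωL = 1770 Ω
X_C = 1/(ωC) = 1950 Ω
Net reactance X = X_L − X_C = -178 Ω
Z = − j178 Ω
|Z| = √(0² + 178²) = 178 Ω
I = V/|Z| = 90/178 = 506 mA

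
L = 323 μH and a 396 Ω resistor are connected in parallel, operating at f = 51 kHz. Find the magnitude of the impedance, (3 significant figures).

ω = 2πf = 320400 rad/s
X_L = ωL = 104 Ω
Parallel: admittances add. Y = 1/R + 1/(jωL)
Y = (0.00253 − j0.00966) S
|Y| = 0.00999 S → |Z| = 1/|Y| = 100 Ω, ∠Z = −∠Y = 75.4°

100 Ω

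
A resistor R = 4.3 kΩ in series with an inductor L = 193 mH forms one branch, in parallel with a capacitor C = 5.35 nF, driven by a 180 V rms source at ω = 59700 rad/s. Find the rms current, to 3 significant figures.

X_L = ωL = 11500 Ω
X_C = 1/(ωC) = 3130 Ω
Branch 1 (R+jX_L): Z₁ = 4300 + j11500 Ω, |Z₁| = 12300 Ω
Branch 2 (−jX_C): Z₂ = −j3130 Ω
Parallel: Z = Z₁Z₂/(Z₁+Z₂), |Z| = 4080 Ω, ∠Z = -83.3°
I = V/|Z| = 180/4080 = 44.1 mA

44.1 mA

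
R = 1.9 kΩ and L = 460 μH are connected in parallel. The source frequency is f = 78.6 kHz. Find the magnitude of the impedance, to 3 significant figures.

ω = 2πf = 493900 rad/s
X_L = ωL = 227 Ω
Parallel: admittances add. Y = 1/R + 1/(jωL)
Y = (0.000526 − j0.00440) S
|Y| = 0.00443 S → |Z| = 1/|Y| = 226 Ω, ∠Z = −∠Y = 83.2°

226 Ω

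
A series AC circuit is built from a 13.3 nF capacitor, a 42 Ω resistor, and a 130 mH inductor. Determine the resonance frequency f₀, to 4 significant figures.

3.828 kHz

ω₀ = 1/√(LC) = 1/√(0.13 × 1.33e-08) = 24050 rad/s
f₀ = ω₀/(2π) = 3.828 kHz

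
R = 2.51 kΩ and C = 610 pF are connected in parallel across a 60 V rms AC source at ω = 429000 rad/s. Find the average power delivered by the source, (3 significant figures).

1.43 W

X_C = 1/(ωC) = 3820 Ω
Parallel: admittances add. Y = 1/R + jωC
Y = (0.000398 + j0.000262) S
|Y| = 0.000477 S → |Z| = 1/|Y| = 2100 Ω, ∠Z = −∠Y = -33.3°
I = V/|Z| = 28.6 mA
P = VI cos φ = 60 × 0.0286 × cos(-33.3°) = 1.43 W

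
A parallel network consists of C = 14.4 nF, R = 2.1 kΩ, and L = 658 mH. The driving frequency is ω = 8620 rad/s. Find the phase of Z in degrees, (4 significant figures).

X_L = ωL = 5672 Ω
X_C = 1/(ωC) = 8056 Ω
Parallel: admittances add. Y = 1/R + 1/(jωL) + jωC
Y = (0.0004762 − j5.218e-05) S
|Y| = 0.0004790 S → |Z| = 1/|Y| = 2088 Ω, ∠Z = −∠Y = 6.253°

6.253°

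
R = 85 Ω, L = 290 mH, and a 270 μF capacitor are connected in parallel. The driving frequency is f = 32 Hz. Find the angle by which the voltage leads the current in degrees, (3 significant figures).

-72.4°

ω = 2πf = 201.1 rad/s
X_L = ωL = 58.3 Ω
X_C = 1/(ωC) = 18.4 Ω
Parallel: admittances add. Y = 1/R + 1/(jωL) + jωC
Y = (0.0118 + j0.0371) S
|Y| = 0.0390 S → |Z| = 1/|Y| = 25.7 Ω, ∠Z = −∠Y = -72.4°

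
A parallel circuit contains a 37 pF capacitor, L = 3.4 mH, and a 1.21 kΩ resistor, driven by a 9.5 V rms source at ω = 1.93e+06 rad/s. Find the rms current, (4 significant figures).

7.889 mA

X_L = ωL = 6562 Ω
X_C = 1/(ωC) = 14000 Ω
Parallel: admittances add. Y = 1/R + 1/(jωL) + jωC
Y = (0.0008264 − j8.098e-05) S
|Y| = 0.0008304 S → |Z| = 1/|Y| = 1204 Ω, ∠Z = −∠Y = 5.596°
I = V/|Z| = 9.5/1204 = 7.889 mA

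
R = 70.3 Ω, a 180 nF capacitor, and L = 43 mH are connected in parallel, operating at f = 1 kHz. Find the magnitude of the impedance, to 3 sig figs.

ω = 2πf = 6283 rad/s
X_L = ωL = 270 Ω
X_C = 1/(ωC) = 884 Ω
Parallel: admittances add. Y = 1/R + 1/(jωL) + jωC
Y = (0.0142 − j0.00257) S
|Y| = 0.0145 S → |Z| = 1/|Y| = 69.2 Ω, ∠Z = −∠Y = 10.2°

69.2 Ω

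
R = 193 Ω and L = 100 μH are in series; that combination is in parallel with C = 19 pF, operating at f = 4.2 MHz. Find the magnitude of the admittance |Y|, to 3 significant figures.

ω = 2πf = 2.639e+07 rad/s
X_L = ωL = 2640 Ω
X_C = 1/(ωC) = 1990 Ω
Branch 1 (R+jX_L): Z₁ = 193 + j2640 Ω, |Z₁| = 2650 Ω
Branch 2 (−jX_C): Z₂ = −j1990 Ω
Parallel: Z = Z₁Z₂/(Z₁+Z₂), |Z| = 7840 Ω, ∠Z = -77.5°
|Y| = 1/|Z| = 127 μS

127 μS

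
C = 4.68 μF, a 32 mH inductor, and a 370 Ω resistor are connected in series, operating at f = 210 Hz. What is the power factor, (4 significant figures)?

ω = 2πf = 1319 rad/s
X_L = ωL = 42.22 Ω
X_C = 1/(ωC) = 161.9 Ω
Net reactance X = X_L − X_C = -119.7 Ω
Z = 370.0 − j119.7 Ω
|Z| = √(370.0² + 119.7²) = 388.9 Ω
∠Z = arctan(-119.7/370.0) = -17.93°
cos φ = cos(-17.93°) = 0.9514

0.9514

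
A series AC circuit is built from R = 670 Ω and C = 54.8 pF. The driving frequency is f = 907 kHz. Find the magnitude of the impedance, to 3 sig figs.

ω = 2πf = 5.699e+06 rad/s
X_C = 1/(ωC) = 3200 Ω
Z = 670 − j3200 Ω
|Z| = √(670² + 3200²) = 3270 Ω

3270 Ω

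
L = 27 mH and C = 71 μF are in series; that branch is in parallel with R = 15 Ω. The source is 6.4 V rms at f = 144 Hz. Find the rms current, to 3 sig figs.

ω = 2πf = 904.8 rad/s
X_L = ωL = 24.4 Ω
X_C = 1/(ωC) = 15.6 Ω
Branch 1: Z₁ = R = 15.0 Ω
Branch 2 (series LC): Z₂ = j(X_L − X_C) = j8.86 Ω
Parallel: Z = Z₁Z₂/(Z₁+Z₂), |Z| = 7.63 Ω, ∠Z = 59.4°
I = V/|Z| = 6.4/7.63 = 839 mA

839 mA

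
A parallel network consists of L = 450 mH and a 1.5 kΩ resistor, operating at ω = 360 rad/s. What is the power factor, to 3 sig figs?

X_L = ωL = 162 Ω
Parallel: admittances add. Y = 1/R + 1/(jωL)
Y = (0.000667 − j0.00617) S
|Y| = 0.00621 S → |Z| = 1/|Y| = 161 Ω, ∠Z = −∠Y = 83.8°
cos φ = cos(83.8°) = 0.107

0.107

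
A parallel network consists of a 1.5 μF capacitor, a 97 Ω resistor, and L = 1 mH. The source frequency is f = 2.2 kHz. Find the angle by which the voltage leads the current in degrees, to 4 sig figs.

78.70°

ω = 2πf = 13820 rad/s
X_L = ωL = 13.82 Ω
X_C = 1/(ωC) = 48.23 Ω
Parallel: admittances add. Y = 1/R + 1/(jωL) + jωC
Y = (0.01031 − j0.05161) S
|Y| = 0.05263 S → |Z| = 1/|Y| = 19.00 Ω, ∠Z = −∠Y = 78.70°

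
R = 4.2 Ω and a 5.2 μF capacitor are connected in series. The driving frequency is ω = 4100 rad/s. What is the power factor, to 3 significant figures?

0.0892

X_C = 1/(ωC) = 46.9 Ω
Z = 4.20 − j46.9 Ω
|Z| = √(4.20² + 46.9²) = 47.1 Ω
∠Z = arctan(-46.9/4.20) = -84.9°
cos φ = cos(-84.9°) = 0.0892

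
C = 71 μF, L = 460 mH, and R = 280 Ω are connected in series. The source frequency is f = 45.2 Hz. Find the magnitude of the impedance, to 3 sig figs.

291 Ω

ω = 2πf = 284.0 rad/s
X_L = ωL = 131 Ω
X_C = 1/(ωC) = 49.6 Ω
Net reactance X = X_L − X_C = 81.0 Ω
Z = 280 + j81.0 Ω
|Z| = √(280² + 81.0²) = 291 Ω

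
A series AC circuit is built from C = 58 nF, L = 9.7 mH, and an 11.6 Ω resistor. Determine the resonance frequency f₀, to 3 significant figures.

ω₀ = 1/√(LC) = 1/√(0.0097 × 5.8e-08) = 42160 rad/s
f₀ = ω₀/(2π) = 6.71 kHz

6.71 kHz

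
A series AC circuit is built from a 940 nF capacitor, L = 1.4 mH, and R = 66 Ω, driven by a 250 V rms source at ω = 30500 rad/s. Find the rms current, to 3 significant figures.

X_L = ωL = 42.7 Ω
X_C = 1/(ωC) = 34.9 Ω
Net reactance X = X_L − X_C = 7.82 Ω
Z = 66.0 + j7.82 Ω
|Z| = √(66.0² + 7.82²) = 66.5 Ω
I = V/|Z| = 250/66.5 = 3.76 A

3.76 A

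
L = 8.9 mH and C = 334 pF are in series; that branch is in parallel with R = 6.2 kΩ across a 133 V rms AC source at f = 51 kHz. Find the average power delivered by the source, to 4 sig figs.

ω = 2πf = 320400 rad/s
X_L = ωL = 2852 Ω
X_C = 1/(ωC) = 9343 Ω
Branch 1: Z₁ = R = 6200 Ω
Branch 2 (series LC): Z₂ = j(X_L − X_C) = −j6491 Ω
Parallel: Z = Z₁Z₂/(Z₁+Z₂), |Z| = 4484 Ω, ∠Z = -43.68°
I = V/|Z| = 29.66 mA
P = VI cos φ = 133 × 0.02966 × cos(-43.68°) = 2.853 W

2.853 W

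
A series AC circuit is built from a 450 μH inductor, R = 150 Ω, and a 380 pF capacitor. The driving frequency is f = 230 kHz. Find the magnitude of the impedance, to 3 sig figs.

ω = 2πf = 1.445e+06 rad/s
X_L = ωL = 650 Ω
X_C = 1/(ωC) = 1820 Ω
Net reactance X = X_L − X_C = -1170 Ω
Z = 150 − j1170 Ω
|Z| = √(150² + 1170²) = 1180 Ω

1180 Ω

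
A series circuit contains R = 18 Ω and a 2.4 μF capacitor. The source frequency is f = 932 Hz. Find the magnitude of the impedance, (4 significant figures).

ω = 2πf = 5856 rad/s
X_C = 1/(ωC) = 71.15 Ω
Z = 18.00 − j71.15 Ω
|Z| = √(18.00² + 71.15²) = 73.39 Ω

73.39 Ω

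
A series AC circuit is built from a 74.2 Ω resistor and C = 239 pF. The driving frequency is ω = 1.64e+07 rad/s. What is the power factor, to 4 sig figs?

0.2793

X_C = 1/(ωC) = 255.1 Ω
Z = 74.20 − j255.1 Ω
|Z| = √(74.20² + 255.1²) = 265.7 Ω
∠Z = arctan(-255.1/74.20) = -73.78°
cos φ = cos(-73.78°) = 0.2793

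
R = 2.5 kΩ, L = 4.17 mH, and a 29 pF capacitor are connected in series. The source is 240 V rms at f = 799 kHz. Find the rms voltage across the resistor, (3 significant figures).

42.0 V

ω = 2πf = 5.02e+06 rad/s
X_L = ωL = 20900 Ω
X_C = 1/(ωC) = 6870 Ω
Net reactance X = X_L − X_C = 14100 Ω
Z = 2500 + j14100 Ω
|Z| = √(2500² + 14100²) = 14300 Ω
I = V/|Z| = 16.8 mA
V_R = I·|Z_R| = 0.0168 × 2500 = 42.0 V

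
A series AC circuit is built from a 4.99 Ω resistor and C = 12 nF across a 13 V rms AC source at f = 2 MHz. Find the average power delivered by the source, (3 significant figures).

ω = 2πf = 1.257e+07 rad/s
X_C = 1/(ωC) = 6.63 Ω
Z = 4.99 − j6.63 Ω
|Z| = √(4.99² + 6.63²) = 8.30 Ω
∠Z = arctan(-6.63/4.99) = -53.0°
I = V/|Z| = 1.57 A
P = VI cos φ = 13 × 1.57 × cos(-53.0°) = 12.2 W

12.2 W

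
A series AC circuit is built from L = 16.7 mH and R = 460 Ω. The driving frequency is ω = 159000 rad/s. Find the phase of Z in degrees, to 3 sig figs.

X_L = ωL = 2660 Ω
Z = 460 + j2660 Ω
|Z| = √(460² + 2660²) = 2690 Ω
∠Z = arctan(2660/460) = 80.2°

80.2°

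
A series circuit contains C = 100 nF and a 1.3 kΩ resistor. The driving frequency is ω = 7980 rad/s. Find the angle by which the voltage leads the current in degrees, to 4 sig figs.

X_C = 1/(ωC) = 1253 Ω
Z = 1300 − j1253 Ω
|Z| = √(1300² + 1253²) = 1806 Ω
∠Z = arctan(-1253/1300) = -43.95°

-43.95°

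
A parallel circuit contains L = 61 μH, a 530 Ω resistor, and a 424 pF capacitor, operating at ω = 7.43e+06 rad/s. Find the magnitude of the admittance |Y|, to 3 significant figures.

X_L = ωL = 453 Ω
X_C = 1/(ωC) = 317 Ω
Parallel: admittances add. Y = 1/R + 1/(jωL) + jωC
Y = (0.00189 + j0.000944) S
|Y| = 0.00211 S → |Z| = 1/|Y| = 474 Ω, ∠Z = −∠Y = -26.6°

2.11 mS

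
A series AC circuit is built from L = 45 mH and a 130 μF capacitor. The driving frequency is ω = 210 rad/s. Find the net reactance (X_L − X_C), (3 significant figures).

-27.2 Ω

X_L = ωL = 9.45 Ω
X_C = 1/(ωC) = 36.6 Ω
X = 9.45 − 36.6 = -27.2 Ω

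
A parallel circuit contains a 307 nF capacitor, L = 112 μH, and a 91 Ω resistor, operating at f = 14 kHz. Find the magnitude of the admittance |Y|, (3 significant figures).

75.3 mS

ω = 2πf = 87960 rad/s
X_L = ωL = 9.85 Ω
X_C = 1/(ωC) = 37.0 Ω
Parallel: admittances add. Y = 1/R + 1/(jωL) + jωC
Y = (0.0110 − j0.0745) S
|Y| = 0.0753 S → |Z| = 1/|Y| = 13.3 Ω, ∠Z = −∠Y = 81.6°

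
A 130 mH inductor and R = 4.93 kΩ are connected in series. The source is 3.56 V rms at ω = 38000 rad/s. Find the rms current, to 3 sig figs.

510 μA

X_L = ωL = 4940 Ω
Z = 4930 + j4940 Ω
|Z| = √(4930² + 4940²) = 6980 Ω
I = V/|Z| = 3.56/6980 = 510 μA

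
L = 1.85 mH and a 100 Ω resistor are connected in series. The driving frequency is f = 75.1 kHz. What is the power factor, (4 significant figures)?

0.1138

ω = 2πf = 471900 rad/s
X_L = ωL = 873.0 Ω
Z = 100.0 + j873.0 Ω
|Z| = √(100.0² + 873.0²) = 878.7 Ω
∠Z = arctan(873.0/100.0) = 83.47°
cos φ = cos(83.47°) = 0.1138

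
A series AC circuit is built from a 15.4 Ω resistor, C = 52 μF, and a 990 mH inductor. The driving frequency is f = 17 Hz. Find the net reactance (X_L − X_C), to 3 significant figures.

ω = 2πf = 106.8 rad/s
X_L = ωL = 106 Ω
X_C = 1/(ωC) = 180 Ω
X = 106 − 180 = -74.3 Ω

-74.3 Ω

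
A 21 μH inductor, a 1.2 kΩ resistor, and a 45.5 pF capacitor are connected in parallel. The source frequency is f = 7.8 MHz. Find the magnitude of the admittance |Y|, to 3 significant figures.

ω = 2πf = 4.901e+07 rad/s
X_L = ωL = 1030 Ω
X_C = 1/(ωC) = 448 Ω
Parallel: admittances add. Y = 1/R + 1/(jωL) + jωC
Y = (0.000833 + j0.00126) S
|Y| = 0.00151 S → |Z| = 1/|Y| = 663 Ω, ∠Z = −∠Y = -56.5°

1.51 mS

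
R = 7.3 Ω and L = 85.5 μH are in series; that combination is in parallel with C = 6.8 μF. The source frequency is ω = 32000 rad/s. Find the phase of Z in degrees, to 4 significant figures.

X_L = ωL = 2.736 Ω
X_C = 1/(ωC) = 4.596 Ω
Branch 1 (R+jX_L): Z₁ = 7.300 + j2.736 Ω, |Z₁| = 7.796 Ω
Branch 2 (−jX_C): Z₂ = −j4.596 Ω
Parallel: Z = Z₁Z₂/(Z₁+Z₂), |Z| = 4.756 Ω, ∠Z = -55.16°

-55.16°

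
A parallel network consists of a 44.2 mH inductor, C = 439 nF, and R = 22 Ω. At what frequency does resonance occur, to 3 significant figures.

ω₀ = 1/√(LC) = 1/√(0.0442 × 4.39e-07) = 7179 rad/s
f₀ = ω₀/(2π) = 1.14 kHz

1.14 kHz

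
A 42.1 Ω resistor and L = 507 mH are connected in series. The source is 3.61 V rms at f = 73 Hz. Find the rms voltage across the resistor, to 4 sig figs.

0.6431 V

ω = 2πf = 458.7 rad/s
X_L = ωL = 232.5 Ω
Z = 42.10 + j232.5 Ω
|Z| = √(42.10² + 232.5²) = 236.3 Ω
I = V/|Z| = 15.28 mA
V_R = I·|Z_R| = 0.01528 × 42.10 = 0.6431 V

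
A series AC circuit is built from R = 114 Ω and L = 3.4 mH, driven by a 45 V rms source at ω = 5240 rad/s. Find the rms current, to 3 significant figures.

390 mA

X_L = ωL = 17.8 Ω
Z = 114 + j17.8 Ω
|Z| = √(114² + 17.8²) = 115 Ω
I = V/|Z| = 45/115 = 390 mA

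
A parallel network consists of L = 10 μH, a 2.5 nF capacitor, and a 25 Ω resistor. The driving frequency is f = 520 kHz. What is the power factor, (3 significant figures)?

0.872

ω = 2πf = 3.267e+06 rad/s
X_L = ωL = 32.7 Ω
X_C = 1/(ωC) = 122 Ω
Parallel: admittances add. Y = 1/R + 1/(jωL) + jωC
Y = (0.0400 − j0.0224) S
|Y| = 0.0459 S → |Z| = 1/|Y| = 21.8 Ω, ∠Z = −∠Y = 29.3°
cos φ = cos(29.3°) = 0.872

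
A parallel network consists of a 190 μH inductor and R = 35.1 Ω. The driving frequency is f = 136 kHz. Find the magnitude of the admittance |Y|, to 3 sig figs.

29.1 mS

ω = 2πf = 854500 rad/s
X_L = ωL = 162 Ω
Parallel: admittances add. Y = 1/R + 1/(jωL)
Y = (0.0285 − j0.00616) S
|Y| = 0.0291 S → |Z| = 1/|Y| = 34.3 Ω, ∠Z = −∠Y = 12.2°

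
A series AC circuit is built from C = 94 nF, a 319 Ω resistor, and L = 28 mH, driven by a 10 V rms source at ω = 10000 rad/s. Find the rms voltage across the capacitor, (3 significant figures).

X_L = ωL = 280 Ω
X_C = 1/(ωC) = 1060 Ω
Net reactance X = X_L − X_C = -784 Ω
Z = 319 − j784 Ω
|Z| = √(319² + 784²) = 846 Ω
I = V/|Z| = 11.8 mA
V_C = I·|Z_C| = 0.0118 × 1060 = 12.6 V

12.6 V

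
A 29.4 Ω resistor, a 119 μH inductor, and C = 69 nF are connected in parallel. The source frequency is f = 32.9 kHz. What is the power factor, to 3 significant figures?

ω = 2πf = 206700 rad/s
X_L = ωL = 24.6 Ω
X_C = 1/(ωC) = 70.1 Ω
Parallel: admittances add. Y = 1/R + 1/(jωL) + jωC
Y = (0.0340 − j0.0264) S
|Y| = 0.0430 S → |Z| = 1/|Y| = 23.2 Ω, ∠Z = −∠Y = 37.8°
cos φ = cos(37.8°) = 0.790

0.790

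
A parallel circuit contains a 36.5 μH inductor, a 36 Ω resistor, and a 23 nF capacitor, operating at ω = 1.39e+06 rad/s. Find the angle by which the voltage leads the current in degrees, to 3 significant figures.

X_L = ωL = 50.7 Ω
X_C = 1/(ωC) = 31.3 Ω
Parallel: admittances add. Y = 1/R + 1/(jωL) + jωC
Y = (0.0278 + j0.0123) S
|Y| = 0.0304 S → |Z| = 1/|Y| = 32.9 Ω, ∠Z = −∠Y = -23.8°

-23.8°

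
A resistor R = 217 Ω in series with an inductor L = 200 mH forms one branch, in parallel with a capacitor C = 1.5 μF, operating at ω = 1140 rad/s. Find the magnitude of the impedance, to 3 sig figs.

X_L = ωL = 228 Ω
X_C = 1/(ωC) = 585 Ω
Branch 1 (R+jX_L): Z₁ = 217 + j228 Ω, |Z₁| = 315 Ω
Branch 2 (−jX_C): Z₂ = −j585 Ω
Parallel: Z = Z₁Z₂/(Z₁+Z₂), |Z| = 441 Ω, ∠Z = 15.1°

441 Ω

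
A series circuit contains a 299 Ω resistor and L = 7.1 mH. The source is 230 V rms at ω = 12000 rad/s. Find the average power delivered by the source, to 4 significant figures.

163.6 W

X_L = ωL = 85.20 Ω
Z = 299.0 + j85.20 Ω
|Z| = √(299.0² + 85.20²) = 310.9 Ω
∠Z = arctan(85.20/299.0) = 15.90°
I = V/|Z| = 739.8 mA
P = VI cos φ = 230 × 0.7398 × cos(15.90°) = 163.6 W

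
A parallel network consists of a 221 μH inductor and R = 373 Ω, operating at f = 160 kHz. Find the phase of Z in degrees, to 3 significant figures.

59.2°

ω = 2πf = 1.005e+06 rad/s
X_L = ωL = 222 Ω
Parallel: admittances add. Y = 1/R + 1/(jωL)
Y = (0.00268 − j0.00450) S
|Y| = 0.00524 S → |Z| = 1/|Y| = 191 Ω, ∠Z = −∠Y = 59.2°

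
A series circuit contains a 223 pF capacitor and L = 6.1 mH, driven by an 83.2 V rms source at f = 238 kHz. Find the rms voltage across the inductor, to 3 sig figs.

ω = 2πf = 1.495e+06 rad/s
X_L = ωL = 9120 Ω
X_C = 1/(ωC) = 3000 Ω
Net reactance X = X_L − X_C = 6120 Ω
Z = j6120 Ω
|Z| = √(0² + 6120²) = 6120 Ω
I = V/|Z| = 13.6 mA
V_L = I·|Z_L| = 0.0136 × 9120 = 124 V

124 V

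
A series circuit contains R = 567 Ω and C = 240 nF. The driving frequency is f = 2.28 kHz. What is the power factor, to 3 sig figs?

ω = 2πf = 14330 rad/s
X_C = 1/(ωC) = 291 Ω
Z = 567 − j291 Ω
|Z| = √(567² + 291²) = 637 Ω
∠Z = arctan(-291/567) = -27.2°
cos φ = cos(-27.2°) = 0.890

0.890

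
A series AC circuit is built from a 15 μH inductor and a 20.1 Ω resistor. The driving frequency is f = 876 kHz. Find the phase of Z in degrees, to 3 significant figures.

76.3°

ω = 2πf = 5.504e+06 rad/s
X_L = ωL = 82.6 Ω
Z = 20.1 + j82.6 Ω
|Z| = √(20.1² + 82.6²) = 85.0 Ω
∠Z = arctan(82.6/20.1) = 76.3°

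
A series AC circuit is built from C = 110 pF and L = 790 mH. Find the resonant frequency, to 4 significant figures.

17.07 kHz

ω₀ = 1/√(LC) = 1/√(0.79 × 1.1e-10) = 107300 rad/s
f₀ = ω₀/(2π) = 17.07 kHz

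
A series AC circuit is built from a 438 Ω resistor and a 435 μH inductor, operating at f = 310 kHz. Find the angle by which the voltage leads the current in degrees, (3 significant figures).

ω = 2πf = 1.948e+06 rad/s
X_L = ωL = 847 Ω
Z = 438 + j847 Ω
|Z| = √(438² + 847²) = 954 Ω
∠Z = arctan(847/438) = 62.7°

62.7°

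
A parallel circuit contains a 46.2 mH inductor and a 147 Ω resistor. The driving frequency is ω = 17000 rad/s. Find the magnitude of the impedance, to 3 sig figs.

X_L = ωL = 785 Ω
Parallel: admittances add. Y = 1/R + 1/(jωL)
Y = (0.00680 − j0.00127) S
|Y| = 0.00692 S → |Z| = 1/|Y| = 144 Ω, ∠Z = −∠Y = 10.6°

144 Ω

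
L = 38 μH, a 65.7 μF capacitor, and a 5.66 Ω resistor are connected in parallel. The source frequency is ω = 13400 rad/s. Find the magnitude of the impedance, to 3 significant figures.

0.911 Ω

X_L = ωL = 0.509 Ω
X_C = 1/(ωC) = 1.14 Ω
Parallel: admittances add. Y = 1/R + 1/(jωL) + jωC
Y = (0.177 − j1.08) S
|Y| = 1.10 S → |Z| = 1/|Y| = 0.911 Ω, ∠Z = −∠Y = 80.7°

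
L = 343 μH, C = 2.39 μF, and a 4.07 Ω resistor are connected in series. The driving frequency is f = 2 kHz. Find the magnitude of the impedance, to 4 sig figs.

ω = 2πf = 12570 rad/s
X_L = ωL = 4.310 Ω
X_C = 1/(ωC) = 33.30 Ω
Net reactance X = X_L − X_C = -28.99 Ω
Z = 4.070 − j28.99 Ω
|Z| = √(4.070² + 28.99²) = 29.27 Ω

29.27 Ω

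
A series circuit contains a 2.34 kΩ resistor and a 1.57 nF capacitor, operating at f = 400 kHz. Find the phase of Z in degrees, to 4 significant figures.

-6.181°

ω = 2πf = 2.513e+06 rad/s
X_C = 1/(ωC) = 253.4 Ω
Z = 2340 − j253.4 Ω
|Z| = √(2340² + 253.4²) = 2354 Ω
∠Z = arctan(-253.4/2340) = -6.181°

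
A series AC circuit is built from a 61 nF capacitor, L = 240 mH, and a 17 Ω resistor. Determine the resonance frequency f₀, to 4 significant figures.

ω₀ = 1/√(LC) = 1/√(0.24 × 6.1e-08) = 8265 rad/s
f₀ = ω₀/(2π) = 1.315 kHz

1.315 kHz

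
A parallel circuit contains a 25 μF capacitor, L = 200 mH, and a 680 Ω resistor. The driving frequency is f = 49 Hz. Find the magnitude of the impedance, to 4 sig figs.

115.4 Ω

ω = 2πf = 307.9 rad/s
X_L = ωL = 61.58 Ω
X_C = 1/(ωC) = 129.9 Ω
Parallel: admittances add. Y = 1/R + 1/(jωL) + jωC
Y = (0.001471 − j0.008543) S
|Y| = 0.008669 S → |Z| = 1/|Y| = 115.4 Ω, ∠Z = −∠Y = 80.23°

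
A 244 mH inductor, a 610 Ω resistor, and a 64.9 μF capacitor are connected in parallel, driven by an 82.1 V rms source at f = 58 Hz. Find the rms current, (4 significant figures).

1.027 A

ω = 2πf = 364.4 rad/s
X_L = ωL = 88.92 Ω
X_C = 1/(ωC) = 42.28 Ω
Parallel: admittances add. Y = 1/R + 1/(jωL) + jωC
Y = (0.001639 + j0.01241) S
|Y| = 0.01251 S → |Z| = 1/|Y| = 79.92 Ω, ∠Z = −∠Y = -82.47°
I = V/|Z| = 82.1/79.92 = 1.027 A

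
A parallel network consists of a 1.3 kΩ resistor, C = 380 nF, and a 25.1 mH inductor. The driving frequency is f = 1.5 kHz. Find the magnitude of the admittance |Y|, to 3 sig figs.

ω = 2πf = 9425 rad/s
X_L = ωL = 237 Ω
X_C = 1/(ωC) = 279 Ω
Parallel: admittances add. Y = 1/R + 1/(jωL) + jωC
Y = (0.000769 − j0.000646) S
|Y| = 0.00100 S → |Z| = 1/|Y| = 996 Ω, ∠Z = −∠Y = 40.0°

1.00 mS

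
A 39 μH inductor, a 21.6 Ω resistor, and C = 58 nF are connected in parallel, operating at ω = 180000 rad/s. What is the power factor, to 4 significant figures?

X_L = ωL = 7.020 Ω
X_C = 1/(ωC) = 95.79 Ω
Parallel: admittances add. Y = 1/R + 1/(jωL) + jωC
Y = (0.04630 − j0.1320) S
|Y| = 0.1399 S → |Z| = 1/|Y| = 7.148 Ω, ∠Z = −∠Y = 70.67°
cos φ = cos(70.67°) = 0.3309

0.3309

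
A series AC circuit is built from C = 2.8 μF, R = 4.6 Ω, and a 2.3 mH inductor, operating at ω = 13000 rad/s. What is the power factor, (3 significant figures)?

0.884

X_L = ωL = 29.9 Ω
X_C = 1/(ωC) = 27.5 Ω
Net reactance X = X_L − X_C = 2.43 Ω
Z = 4.60 + j2.43 Ω
|Z| = √(4.60² + 2.43²) = 5.20 Ω
∠Z = arctan(2.43/4.60) = 27.8°
cos φ = cos(27.8°) = 0.884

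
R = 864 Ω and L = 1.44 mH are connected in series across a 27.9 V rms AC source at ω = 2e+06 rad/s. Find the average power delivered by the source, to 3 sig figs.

74.4 mW

X_L = ωL = 2880 Ω
Z = 864 + j2880 Ω
|Z| = √(864² + 2880²) = 3010 Ω
∠Z = arctan(2880/864) = 73.3°
I = V/|Z| = 9.28 mA
P = VI cos φ = 27.9 × 0.00928 × cos(73.3°) = 74.4 mW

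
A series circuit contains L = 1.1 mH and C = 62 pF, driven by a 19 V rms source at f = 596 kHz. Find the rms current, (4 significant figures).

ω = 2πf = 3.745e+06 rad/s
X_L = ωL = 4119 Ω
X_C = 1/(ωC) = 4307 Ω
Net reactance X = X_L − X_C = -187.8 Ω
Z = − j187.8 Ω
|Z| = √(0² + 187.8²) = 187.8 Ω
I = V/|Z| = 19/187.8 = 101.2 mA

101.2 mA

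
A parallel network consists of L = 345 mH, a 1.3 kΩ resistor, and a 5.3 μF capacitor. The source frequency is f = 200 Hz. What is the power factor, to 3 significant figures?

ω = 2πf = 1257 rad/s
X_L = ωL = 434 Ω
X_C = 1/(ωC) = 150 Ω
Parallel: admittances add. Y = 1/R + 1/(jωL) + jωC
Y = (0.000769 + j0.00435) S
|Y| = 0.00442 S → |Z| = 1/|Y| = 226 Ω, ∠Z = −∠Y = -80.0°
cos φ = cos(-80.0°) = 0.174

0.174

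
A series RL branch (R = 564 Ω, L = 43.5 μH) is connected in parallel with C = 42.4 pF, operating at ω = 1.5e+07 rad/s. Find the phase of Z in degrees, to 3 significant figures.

17.6°

X_L = ωL = 652 Ω
X_C = 1/(ωC) = 1570 Ω
Branch 1 (R+jX_L): Z₁ = 564 + j652 Ω, |Z₁| = 862 Ω
Branch 2 (−jX_C): Z₂ = −j1570 Ω
Parallel: Z = Z₁Z₂/(Z₁+Z₂), |Z| = 1260 Ω, ∠Z = 17.6°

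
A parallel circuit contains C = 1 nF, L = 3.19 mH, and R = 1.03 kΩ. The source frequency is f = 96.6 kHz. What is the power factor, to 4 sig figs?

0.9957

ω = 2πf = 607000 rad/s
X_L = ωL = 1936 Ω
X_C = 1/(ωC) = 1648 Ω
Parallel: admittances add. Y = 1/R + 1/(jωL) + jωC
Y = (0.0009709 + j9.048e-05) S
|Y| = 0.0009751 S → |Z| = 1/|Y| = 1026 Ω, ∠Z = −∠Y = -5.324°
cos φ = cos(-5.324°) = 0.9957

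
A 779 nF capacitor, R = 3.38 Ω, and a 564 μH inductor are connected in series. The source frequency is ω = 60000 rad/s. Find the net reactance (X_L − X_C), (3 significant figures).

X_L = ωL = 33.8 Ω
X_C = 1/(ωC) = 21.4 Ω
X = 33.8 − 21.4 = 12.4 Ω

12.4 Ω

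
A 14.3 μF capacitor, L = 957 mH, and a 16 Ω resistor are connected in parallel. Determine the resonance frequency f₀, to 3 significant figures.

ω₀ = 1/√(LC) = 1/√(0.957 × 1.43e-05) = 270.3 rad/s
f₀ = ω₀/(2π) = 43.0 Hz

43.0 Hz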